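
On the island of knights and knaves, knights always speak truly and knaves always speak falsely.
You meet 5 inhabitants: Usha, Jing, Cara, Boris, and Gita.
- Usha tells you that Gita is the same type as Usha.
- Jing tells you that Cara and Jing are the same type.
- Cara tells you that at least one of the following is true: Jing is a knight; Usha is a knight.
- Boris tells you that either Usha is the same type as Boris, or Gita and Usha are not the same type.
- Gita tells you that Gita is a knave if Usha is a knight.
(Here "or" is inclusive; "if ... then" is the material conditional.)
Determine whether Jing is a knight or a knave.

Consistent assignments: {Usha=knave, Jing=knight, Cara=knight, Boris=knight, Gita=knight}
In every consistent assignment, Jing is a knight.

Jing is a knight.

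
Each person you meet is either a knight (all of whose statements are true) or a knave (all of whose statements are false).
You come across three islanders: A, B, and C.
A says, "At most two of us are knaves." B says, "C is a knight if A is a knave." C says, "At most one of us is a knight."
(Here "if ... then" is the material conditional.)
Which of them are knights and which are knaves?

Suppose A is a knave. Then A's statement "at most two of us are knaves" would have to be false. Checking the 4 ways to assign the others, none is consistent with every speaker.
(For instance, with B=knight, C=knave, A's claim "at most two of us are knaves" comes out true where it would need to be false.)
So A must be a knight, making "at most two of us are knaves" true. Taking A=knight, B=knight, C=knave, each remaining statement checks out:
  B (knight): "C is a knight if A is a knave" — true. ✓
  C (knave): "at most one of us is a knight" — false. ✓
This is the unique consistent assignment.

A is a knight, B is a knight, and C is a knave.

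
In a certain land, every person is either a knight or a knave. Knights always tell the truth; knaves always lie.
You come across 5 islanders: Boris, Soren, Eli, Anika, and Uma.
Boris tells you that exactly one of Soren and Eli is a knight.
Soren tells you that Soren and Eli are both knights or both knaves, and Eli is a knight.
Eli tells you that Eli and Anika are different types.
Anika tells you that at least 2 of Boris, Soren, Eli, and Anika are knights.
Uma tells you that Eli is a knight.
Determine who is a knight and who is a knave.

Knights: none. Knaves: Boris, Soren, Eli, Anika, and Uma.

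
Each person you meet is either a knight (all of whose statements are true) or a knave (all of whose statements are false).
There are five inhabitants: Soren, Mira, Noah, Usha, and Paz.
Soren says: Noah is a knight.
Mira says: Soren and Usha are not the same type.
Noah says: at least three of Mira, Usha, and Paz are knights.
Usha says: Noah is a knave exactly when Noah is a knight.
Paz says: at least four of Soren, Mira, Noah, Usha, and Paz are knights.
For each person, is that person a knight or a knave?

Knights: none. Knaves: Soren, Mira, Noah, Usha, and Paz.

Suppose Soren is a knight. Then Soren's statement "Noah is a knight" would have to be true. Checking the 16 ways to assign the others, none is consistent with every speaker.
(For instance, with Mira=knave, Noah=knave, Usha=knave, Paz=knave, Soren's claim "Noah is a knight" comes out false where it would need to be true.)
So Soren must be a knave, making "Noah is a knight" false. Taking Soren=knave, Mira=knave, Noah=knave, Usha=knave, Paz=knave, each remaining statement checks out:
  Mira (knave): "Soren and Usha are not the same type" — false. ✓
  Noah (knave): "at least three of Mira, Usha, and Paz are knights" — false. ✓
  Usha (knave): "Noah is a knave exactly when Noah is a knight" — false. ✓
  Paz (knave): "at least four of Soren, Mira, Noah, Usha, and Paz are knights" — false. ✓
This is the unique consistent assignment.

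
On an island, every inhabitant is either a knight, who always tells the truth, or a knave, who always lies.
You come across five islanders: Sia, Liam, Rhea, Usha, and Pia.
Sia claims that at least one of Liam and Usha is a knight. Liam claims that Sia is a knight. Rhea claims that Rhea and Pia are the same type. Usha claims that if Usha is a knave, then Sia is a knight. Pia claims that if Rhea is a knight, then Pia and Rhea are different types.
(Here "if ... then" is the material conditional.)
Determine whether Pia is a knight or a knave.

Pia is a knight.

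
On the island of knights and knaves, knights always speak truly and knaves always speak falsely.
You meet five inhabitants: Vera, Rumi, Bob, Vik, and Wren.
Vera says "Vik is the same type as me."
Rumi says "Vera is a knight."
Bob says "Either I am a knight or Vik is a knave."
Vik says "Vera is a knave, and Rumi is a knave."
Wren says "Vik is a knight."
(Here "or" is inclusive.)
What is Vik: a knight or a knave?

Vik is a knight.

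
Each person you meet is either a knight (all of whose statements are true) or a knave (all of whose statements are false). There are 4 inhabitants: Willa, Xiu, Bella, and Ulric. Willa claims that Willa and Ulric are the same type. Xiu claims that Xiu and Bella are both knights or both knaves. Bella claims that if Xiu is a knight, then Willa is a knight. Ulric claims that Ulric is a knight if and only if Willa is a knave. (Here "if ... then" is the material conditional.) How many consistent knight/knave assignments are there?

1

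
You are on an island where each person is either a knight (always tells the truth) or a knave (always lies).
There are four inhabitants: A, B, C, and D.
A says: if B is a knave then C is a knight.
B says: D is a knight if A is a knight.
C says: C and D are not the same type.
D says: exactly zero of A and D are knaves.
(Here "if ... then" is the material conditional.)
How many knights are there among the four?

The unique consistent assignment is A=knight, B=knave, C=knight, D=knave.
That has 2 knights.

2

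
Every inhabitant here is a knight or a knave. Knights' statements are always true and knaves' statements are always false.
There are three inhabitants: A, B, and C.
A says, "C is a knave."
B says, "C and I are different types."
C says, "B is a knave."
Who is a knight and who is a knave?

A is a knight, B is a knight, and C is a knave.

A (knight): "C is a knave" — true. ✓
B is a knight, and the claim "C and I are different types" is indeed true.
C is a knave, so "B is a knave" must be False — and it is.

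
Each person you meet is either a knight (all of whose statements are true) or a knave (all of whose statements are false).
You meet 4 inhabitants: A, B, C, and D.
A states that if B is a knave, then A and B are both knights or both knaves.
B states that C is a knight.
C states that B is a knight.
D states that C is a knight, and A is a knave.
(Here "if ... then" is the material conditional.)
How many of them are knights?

The unique consistent assignment is A=knight, B=knight, C=knight, D=knave.
That has 3 knights.

3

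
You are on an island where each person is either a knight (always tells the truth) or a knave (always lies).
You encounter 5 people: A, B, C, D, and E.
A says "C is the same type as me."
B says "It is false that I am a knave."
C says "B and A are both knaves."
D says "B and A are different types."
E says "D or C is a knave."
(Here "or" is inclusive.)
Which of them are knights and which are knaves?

A is a knave, B is a knave, C is a knight, D is a knave, and E is a knight.

A (knave): "C is the same type as me" — false. ✓
B is a knave, so "it is false that I am a knave" must be false — and it is.
C (knight): "B and A are both knaves" — True. ✓
D (knave): "B and A are different types" — false. ✓
E is a knight, so "D or C is a knave" must be True — and it is.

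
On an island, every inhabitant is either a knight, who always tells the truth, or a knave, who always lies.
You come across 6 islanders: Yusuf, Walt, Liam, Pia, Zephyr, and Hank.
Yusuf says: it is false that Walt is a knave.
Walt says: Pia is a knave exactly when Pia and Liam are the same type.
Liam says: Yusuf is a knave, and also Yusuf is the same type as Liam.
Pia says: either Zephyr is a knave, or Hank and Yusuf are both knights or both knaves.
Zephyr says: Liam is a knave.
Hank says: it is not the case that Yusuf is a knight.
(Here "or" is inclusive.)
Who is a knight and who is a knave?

Knights: Yusuf, Walt, and Zephyr. Knaves: Liam, Pia, and Hank.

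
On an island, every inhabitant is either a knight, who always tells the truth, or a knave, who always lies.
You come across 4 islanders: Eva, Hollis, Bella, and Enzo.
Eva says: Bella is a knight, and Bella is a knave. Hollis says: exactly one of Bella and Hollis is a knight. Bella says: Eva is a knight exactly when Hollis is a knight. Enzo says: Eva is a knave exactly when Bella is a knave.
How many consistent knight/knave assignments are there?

1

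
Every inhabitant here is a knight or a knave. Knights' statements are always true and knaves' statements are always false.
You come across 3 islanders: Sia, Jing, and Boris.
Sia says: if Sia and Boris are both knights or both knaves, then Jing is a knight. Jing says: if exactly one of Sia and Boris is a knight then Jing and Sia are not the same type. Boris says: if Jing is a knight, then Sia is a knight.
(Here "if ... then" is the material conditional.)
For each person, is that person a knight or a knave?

Sia is a knight, Jing is a knight, and Boris is a knight.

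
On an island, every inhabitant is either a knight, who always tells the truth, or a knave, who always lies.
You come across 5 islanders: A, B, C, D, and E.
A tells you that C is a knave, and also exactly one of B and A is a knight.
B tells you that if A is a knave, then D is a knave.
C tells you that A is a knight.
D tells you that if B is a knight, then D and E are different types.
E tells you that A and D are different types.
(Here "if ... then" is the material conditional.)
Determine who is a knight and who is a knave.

Knights: D and E. Knaves: A, B, and C.

A is a knave; "C is a knave, and also exactly one of B and A is a knight" is false, as required.
B is a knave; "if A is a knave, then D is a knave" is false, as required.
C (knave): "A is a knight" — false. ✓
Since D is a knight, "if B is a knight, then D and E are different types" needs to be True, which holds.
E is a knight; "A and D are different types" is True, as required.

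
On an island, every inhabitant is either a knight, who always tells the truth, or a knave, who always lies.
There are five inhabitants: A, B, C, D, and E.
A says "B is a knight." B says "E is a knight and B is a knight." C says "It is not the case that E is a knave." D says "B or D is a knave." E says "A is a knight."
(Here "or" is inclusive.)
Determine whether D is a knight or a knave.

Consistent assignments: {A=knave, B=knave, C=knave, D=knight, E=knave}
In every consistent assignment, D is a knight.

D is a knight.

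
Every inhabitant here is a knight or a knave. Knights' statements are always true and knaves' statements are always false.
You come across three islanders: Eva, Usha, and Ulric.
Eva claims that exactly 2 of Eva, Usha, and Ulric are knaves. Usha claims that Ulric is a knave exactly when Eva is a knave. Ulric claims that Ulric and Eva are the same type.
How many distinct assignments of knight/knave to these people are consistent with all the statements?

1

Consistent assignments:
  Eva=knight, Usha=knave, Ulric=knave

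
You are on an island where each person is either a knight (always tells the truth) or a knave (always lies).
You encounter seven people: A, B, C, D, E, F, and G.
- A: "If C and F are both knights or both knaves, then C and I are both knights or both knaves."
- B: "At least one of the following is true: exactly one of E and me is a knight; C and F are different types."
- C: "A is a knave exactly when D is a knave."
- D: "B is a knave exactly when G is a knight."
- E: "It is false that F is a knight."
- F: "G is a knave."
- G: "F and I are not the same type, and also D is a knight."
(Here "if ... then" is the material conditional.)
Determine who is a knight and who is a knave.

A (knave): "if C and F are both knights or both knaves, then C and I are both knights or both knaves" — false. ✓
Since B is a knave, "at least one of the following is true: exactly one of E and me is a knight; C and F are different types" needs to be false, which holds.
C is a knight, so "A is a knave exactly when D is a knave" must be true — and it is.
As a knave, D's statement "B is a knave exactly when G is a knight" should be false; it is.
E (knave): "it is false that F is a knight" — false. ✓
F is a knight, and the claim "G is a knave" is indeed true.
G (knave): "F and I are not the same type, and also D is a knight" — false. ✓

A is a knave, B is a knave, C is a knight, D is a knave, E is a knave, F is a knight, and G is a knave.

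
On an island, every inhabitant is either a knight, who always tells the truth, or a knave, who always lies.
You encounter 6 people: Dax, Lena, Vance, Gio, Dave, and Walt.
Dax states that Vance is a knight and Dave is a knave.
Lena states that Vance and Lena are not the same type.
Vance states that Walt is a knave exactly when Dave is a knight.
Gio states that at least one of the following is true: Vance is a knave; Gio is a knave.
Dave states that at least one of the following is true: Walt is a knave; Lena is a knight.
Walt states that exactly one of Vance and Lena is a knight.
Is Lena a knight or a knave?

Lena is a knight.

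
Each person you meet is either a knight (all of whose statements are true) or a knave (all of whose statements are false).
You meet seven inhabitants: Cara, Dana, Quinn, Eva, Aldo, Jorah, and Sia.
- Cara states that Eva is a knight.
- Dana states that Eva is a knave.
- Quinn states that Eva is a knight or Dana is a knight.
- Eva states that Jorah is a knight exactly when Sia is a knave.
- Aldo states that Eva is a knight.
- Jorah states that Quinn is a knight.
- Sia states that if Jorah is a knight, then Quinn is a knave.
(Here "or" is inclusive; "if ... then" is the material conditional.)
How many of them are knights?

5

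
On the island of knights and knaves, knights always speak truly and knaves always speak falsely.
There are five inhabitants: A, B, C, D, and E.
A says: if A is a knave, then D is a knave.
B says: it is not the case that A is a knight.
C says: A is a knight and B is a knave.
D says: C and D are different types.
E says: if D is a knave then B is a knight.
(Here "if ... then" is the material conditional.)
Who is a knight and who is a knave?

Knights: B, D, and E. Knaves: A and C.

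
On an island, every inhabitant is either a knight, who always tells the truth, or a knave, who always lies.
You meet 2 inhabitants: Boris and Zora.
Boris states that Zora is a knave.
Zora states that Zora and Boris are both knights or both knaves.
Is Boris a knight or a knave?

Boris is a knight.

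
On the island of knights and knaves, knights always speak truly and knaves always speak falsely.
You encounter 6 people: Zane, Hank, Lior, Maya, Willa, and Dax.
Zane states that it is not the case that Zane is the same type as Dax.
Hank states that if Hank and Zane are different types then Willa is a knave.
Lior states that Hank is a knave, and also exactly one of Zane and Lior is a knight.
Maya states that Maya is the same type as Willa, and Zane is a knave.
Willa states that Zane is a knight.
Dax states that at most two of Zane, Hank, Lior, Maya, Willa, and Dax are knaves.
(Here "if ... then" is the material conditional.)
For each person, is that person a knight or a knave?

Zane is a knight, so "it is not the case that Zane is the same type as Dax" must be True — and it is.
Hank is a knight, and the claim "if Hank and Zane are different types then Willa is a knave" is indeed True.
As a knave, Lior's statement "Hank is a knave, and also exactly one of Zane and Lior is a knight" should be false; it is.
Maya (knave): "Maya is the same type as Willa, and Zane is a knave" — false. ✓
Willa is a knight; "Zane is a knight" is True, as required.
Dax (knave): "at most two of Zane, Hank, Lior, Maya, Willa, and Dax are knaves" — false. ✓

Zane is a knight, Hank is a knight, Lior is a knave, Maya is a knave, Willa is a knight, and Dax is a knave.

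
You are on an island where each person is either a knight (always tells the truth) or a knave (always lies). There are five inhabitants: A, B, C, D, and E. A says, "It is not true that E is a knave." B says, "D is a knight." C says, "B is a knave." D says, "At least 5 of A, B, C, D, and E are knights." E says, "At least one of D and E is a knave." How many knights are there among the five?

The unique consistent assignment is A=knight, B=knave, C=knight, D=knave, E=knight.
That has 3 knights.

3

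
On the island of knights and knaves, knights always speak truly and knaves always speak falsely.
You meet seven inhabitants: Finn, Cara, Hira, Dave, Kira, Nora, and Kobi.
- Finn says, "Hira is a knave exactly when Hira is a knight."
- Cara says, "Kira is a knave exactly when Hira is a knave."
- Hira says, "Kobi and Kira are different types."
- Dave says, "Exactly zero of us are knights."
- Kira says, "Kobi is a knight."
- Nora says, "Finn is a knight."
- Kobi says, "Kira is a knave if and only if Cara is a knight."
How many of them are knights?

2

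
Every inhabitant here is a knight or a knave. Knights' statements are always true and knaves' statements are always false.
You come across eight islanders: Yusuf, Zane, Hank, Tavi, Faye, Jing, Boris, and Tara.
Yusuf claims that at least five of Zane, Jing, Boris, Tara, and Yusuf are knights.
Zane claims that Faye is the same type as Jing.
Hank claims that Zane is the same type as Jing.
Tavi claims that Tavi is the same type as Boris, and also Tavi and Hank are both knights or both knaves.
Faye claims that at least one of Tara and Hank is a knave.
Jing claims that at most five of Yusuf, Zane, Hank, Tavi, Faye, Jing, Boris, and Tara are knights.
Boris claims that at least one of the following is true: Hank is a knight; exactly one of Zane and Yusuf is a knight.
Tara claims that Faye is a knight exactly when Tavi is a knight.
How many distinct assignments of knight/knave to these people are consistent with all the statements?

1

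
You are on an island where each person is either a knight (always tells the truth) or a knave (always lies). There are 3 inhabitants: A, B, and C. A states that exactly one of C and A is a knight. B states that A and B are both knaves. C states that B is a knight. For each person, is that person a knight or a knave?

A is a knight, B is a knave, and C is a knave.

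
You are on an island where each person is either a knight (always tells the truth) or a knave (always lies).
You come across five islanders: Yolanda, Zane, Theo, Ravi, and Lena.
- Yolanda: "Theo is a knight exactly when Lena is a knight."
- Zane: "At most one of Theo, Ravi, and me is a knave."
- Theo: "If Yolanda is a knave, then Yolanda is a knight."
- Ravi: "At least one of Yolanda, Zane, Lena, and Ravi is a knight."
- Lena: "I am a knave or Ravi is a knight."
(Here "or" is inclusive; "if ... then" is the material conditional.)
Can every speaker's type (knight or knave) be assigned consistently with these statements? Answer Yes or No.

Yes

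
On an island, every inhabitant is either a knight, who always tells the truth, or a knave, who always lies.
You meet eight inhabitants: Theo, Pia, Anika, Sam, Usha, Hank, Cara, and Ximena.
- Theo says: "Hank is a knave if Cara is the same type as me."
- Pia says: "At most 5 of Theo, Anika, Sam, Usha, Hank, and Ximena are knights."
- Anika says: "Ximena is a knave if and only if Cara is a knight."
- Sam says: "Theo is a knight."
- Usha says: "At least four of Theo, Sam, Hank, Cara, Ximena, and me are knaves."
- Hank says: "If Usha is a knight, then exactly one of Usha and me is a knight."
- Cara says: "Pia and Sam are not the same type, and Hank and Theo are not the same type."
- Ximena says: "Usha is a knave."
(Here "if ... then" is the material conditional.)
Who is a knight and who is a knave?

Theo is a knight, so "Hank is a knave if Cara is the same type as me" must be True — and it is.
Since Pia is a knight, "at most 5 of Theo, Anika, Sam, Usha, Hank, and Ximena are knights" needs to be True, which holds.
Since Anika is a knight, "Ximena is a knave if and only if Cara is a knight" needs to be True, which holds.
Sam is a knight, and the claim "Theo is a knight" is indeed True.
As a knave, Usha's statement "at least four of Theo, Sam, Hank, Cara, Ximena, and me are knaves" should be false; it is.
As a knight, Hank's statement "if Usha is a knight, then exactly one of Usha and me is a knight" should be True; it is.
Since Cara is a knave, "Pia and Sam are not the same type, and Hank and Theo are not the same type" needs to be false, which holds.
Ximena is a knight, so "Usha is a knave" must be True — and it is.

Theo is a knight, Pia is a knight, Anika is a knight, Sam is a knight, Usha is a knave, Hank is a knight, Cara is a knave, and Ximena is a knight.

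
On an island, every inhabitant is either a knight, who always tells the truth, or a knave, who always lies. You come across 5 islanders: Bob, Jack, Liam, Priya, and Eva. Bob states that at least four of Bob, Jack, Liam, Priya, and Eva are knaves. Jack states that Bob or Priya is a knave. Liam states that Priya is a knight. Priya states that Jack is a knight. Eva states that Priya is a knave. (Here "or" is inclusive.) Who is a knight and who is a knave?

Suppose Bob is a knight. Then Bob's statement "at least four of Bob, Jack, Liam, Priya, and Eva are knaves" would have to be true. Checking the 16 ways to assign the others, none is consistent with every speaker.
(For instance, with Jack=knight, Liam=knight, Priya=knight, Eva=knave, Bob's claim "at least four of Bob, Jack, Liam, Priya, and Eva are knaves" comes out false where it would need to be true.)
So Bob must be a knave, making "at least four of Bob, Jack, Liam, Priya, and Eva are knaves" false. Taking Bob=knave, Jack=knight, Liam=knight, Priya=knight, Eva=knave, each remaining statement checks out:
  Jack (knight): "Bob or Priya is a knave" — true. ✓
  Liam (knight): "Priya is a knight" — true. ✓
  Priya (knight): "Jack is a knight" — true. ✓
  Eva (knave): "Priya is a knave" — false. ✓
This is the unique consistent assignment.

Bob is a knave, Jack is a knight, Liam is a knight, Priya is a knight, and Eva is a knave.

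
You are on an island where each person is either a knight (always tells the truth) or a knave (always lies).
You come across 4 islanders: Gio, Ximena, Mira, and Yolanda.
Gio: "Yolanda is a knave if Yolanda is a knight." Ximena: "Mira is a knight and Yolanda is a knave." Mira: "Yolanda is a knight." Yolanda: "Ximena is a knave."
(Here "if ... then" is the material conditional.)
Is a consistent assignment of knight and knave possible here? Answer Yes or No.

Yes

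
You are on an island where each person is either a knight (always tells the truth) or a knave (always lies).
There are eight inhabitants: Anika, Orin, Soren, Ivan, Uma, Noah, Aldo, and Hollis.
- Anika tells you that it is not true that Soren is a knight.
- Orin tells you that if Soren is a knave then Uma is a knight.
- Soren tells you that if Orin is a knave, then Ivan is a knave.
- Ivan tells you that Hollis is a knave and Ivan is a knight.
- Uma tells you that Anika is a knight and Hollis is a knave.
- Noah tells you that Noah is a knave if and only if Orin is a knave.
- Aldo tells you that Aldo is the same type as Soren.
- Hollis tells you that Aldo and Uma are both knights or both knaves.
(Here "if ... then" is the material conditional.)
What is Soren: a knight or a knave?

Soren is a knight.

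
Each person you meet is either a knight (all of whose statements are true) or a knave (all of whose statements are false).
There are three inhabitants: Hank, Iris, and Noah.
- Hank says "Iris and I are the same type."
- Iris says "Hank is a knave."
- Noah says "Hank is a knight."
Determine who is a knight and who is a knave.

Knights: Iris. Knaves: Hank and Noah.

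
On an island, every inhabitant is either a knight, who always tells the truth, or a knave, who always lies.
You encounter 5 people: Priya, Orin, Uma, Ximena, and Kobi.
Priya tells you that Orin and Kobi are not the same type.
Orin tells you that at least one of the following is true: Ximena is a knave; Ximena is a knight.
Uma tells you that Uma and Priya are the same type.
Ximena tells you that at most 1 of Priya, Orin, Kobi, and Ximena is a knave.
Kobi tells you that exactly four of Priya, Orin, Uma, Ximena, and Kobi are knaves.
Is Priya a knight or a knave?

Priya is a knight.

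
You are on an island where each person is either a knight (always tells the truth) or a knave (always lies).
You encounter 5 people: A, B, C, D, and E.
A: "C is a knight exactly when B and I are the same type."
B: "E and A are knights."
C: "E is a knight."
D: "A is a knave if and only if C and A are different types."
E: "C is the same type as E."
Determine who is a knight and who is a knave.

A is a knight, B is a knight, C is a knight, D is a knight, and E is a knight.

Suppose A is a knave. Then A's statement "C is a knight exactly when B and I are the same type" would have to be false. Checking the 16 ways to assign the others, none is consistent with every speaker.
(For instance, with B=knight, C=knight, D=knight, E=knight, B's claim "E and A are knights" comes out false where it would need to be true.)
So A must be a knight, making "C is a knight exactly when B and I are the same type" true. Taking A=knight, B=knight, C=knight, D=knight, E=knight, each remaining statement checks out:
  B (knight): "E and A are knights" — true. ✓
  C (knight): "E is a knight" — true. ✓
  D (knight): "A is a knave if and only if C and A are different types" — true. ✓
  E (knight): "C is the same type as E" — true. ✓
This is the unique consistent assignment.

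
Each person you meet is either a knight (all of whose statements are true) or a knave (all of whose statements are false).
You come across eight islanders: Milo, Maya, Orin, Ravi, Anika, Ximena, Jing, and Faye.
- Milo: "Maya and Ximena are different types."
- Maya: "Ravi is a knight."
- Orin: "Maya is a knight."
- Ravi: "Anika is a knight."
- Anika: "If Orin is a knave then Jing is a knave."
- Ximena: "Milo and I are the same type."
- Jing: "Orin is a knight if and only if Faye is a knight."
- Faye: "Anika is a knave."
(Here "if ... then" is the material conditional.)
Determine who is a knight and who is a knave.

Milo is a knight, Maya is a knight, Orin is a knight, Ravi is a knight, Anika is a knight, Ximena is a knave, Jing is a knave, and Faye is a knave.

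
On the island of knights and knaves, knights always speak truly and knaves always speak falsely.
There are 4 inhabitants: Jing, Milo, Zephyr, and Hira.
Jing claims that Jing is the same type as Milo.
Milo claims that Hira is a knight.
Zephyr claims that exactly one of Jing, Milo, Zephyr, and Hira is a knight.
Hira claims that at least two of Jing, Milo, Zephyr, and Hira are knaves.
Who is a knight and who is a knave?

Jing is a knave, Milo is a knight, Zephyr is a knave, and Hira is a knight.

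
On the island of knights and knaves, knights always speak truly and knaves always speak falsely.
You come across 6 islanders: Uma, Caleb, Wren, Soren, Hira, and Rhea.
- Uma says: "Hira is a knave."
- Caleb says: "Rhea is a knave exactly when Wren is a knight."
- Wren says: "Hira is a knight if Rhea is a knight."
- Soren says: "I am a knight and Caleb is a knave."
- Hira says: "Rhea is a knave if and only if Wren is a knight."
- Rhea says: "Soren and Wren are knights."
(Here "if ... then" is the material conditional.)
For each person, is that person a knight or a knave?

Uma is a knave, Caleb is a knight, Wren is a knight, Soren is a knave, Hira is a knight, and Rhea is a knave.

Since Uma is a knave, "Hira is a knave" needs to be False, which holds.
Caleb (knight): "Rhea is a knave exactly when Wren is a knight" — True. ✓
Wren is a knight, so "Hira is a knight if Rhea is a knight" must be True — and it is.
As a knave, Soren's statement "I am a knight and Caleb is a knave" should be False; it is.
Hira (knight): "Rhea is a knave if and only if Wren is a knight" — True. ✓
As a knave, Rhea's statement "Soren and Wren are knights" should be False; it is.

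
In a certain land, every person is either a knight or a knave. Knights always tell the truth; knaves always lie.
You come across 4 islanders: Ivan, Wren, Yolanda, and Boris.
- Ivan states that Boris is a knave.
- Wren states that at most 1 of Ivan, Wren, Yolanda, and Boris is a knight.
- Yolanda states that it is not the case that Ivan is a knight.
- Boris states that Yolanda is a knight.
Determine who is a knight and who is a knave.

Ivan is a knave, Wren is a knave, Yolanda is a knight, and Boris is a knight.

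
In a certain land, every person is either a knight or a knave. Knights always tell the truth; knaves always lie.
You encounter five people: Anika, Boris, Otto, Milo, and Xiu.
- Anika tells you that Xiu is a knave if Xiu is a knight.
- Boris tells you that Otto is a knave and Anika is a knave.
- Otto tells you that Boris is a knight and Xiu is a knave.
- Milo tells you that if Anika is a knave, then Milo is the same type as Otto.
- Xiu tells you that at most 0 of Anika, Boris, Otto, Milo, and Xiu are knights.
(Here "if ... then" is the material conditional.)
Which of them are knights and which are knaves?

Since Anika is a knight, "Xiu is a knave if Xiu is a knight" needs to be true, which holds.
Since Boris is a knave, "Otto is a knave and Anika is a knave" needs to be False, which holds.
Otto (knave): "Boris is a knight and Xiu is a knave" — False. ✓
As a knight, Milo's statement "if Anika is a knave, then Milo is the same type as Otto" should be true; it is.
Xiu is a knave, so "at most 0 of Anika, Boris, Otto, Milo, and Xiu are knights" must be False — and it is.

Anika is a knight, Boris is a knave, Otto is a knave, Milo is a knight, and Xiu is a knave.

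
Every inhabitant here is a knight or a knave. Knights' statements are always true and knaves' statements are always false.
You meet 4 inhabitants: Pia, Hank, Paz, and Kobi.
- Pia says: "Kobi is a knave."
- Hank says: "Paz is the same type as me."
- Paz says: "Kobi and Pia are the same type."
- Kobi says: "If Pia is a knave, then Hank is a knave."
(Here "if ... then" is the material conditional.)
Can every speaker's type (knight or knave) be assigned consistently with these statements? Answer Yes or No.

No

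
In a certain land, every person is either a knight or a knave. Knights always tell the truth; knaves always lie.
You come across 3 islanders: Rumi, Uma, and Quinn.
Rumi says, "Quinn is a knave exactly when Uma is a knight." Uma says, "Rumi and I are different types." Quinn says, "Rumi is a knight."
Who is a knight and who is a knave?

Rumi is a knave, Uma is a knave, and Quinn is a knave.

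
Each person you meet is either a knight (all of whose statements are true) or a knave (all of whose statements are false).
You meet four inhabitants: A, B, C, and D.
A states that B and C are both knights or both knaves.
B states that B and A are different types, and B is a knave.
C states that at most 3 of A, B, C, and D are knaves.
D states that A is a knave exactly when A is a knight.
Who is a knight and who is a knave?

A is a knave, B is a knave, C is a knight, and D is a knave.

A is a knave, so "B and C are both knights or both knaves" must be False — and it is.
B (knave): "B and A are different types, and B is a knave" — False. ✓
C is a knight; "at most 3 of A, B, C, and D are knaves" is true, as required.
D is a knave, so "A is a knave exactly when A is a knight" must be False — and it is.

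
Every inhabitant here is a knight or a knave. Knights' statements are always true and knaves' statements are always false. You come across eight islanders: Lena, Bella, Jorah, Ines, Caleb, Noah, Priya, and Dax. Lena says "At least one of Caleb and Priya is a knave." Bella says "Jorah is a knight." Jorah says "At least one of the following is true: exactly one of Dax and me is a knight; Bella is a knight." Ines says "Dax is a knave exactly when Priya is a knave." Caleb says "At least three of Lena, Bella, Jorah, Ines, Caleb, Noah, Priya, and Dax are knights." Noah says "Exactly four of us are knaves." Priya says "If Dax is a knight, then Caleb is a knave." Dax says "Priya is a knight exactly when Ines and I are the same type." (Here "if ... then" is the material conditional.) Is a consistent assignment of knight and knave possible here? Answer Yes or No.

Yes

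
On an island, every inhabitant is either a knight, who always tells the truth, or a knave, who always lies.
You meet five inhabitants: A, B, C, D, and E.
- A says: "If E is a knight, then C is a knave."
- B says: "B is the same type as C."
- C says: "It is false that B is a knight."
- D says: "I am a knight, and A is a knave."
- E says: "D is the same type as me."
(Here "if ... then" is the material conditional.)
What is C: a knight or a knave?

Consistent assignments: {A=knave, B=knave, C=knight, D=knight, E=knight}
In every consistent assignment, C is a knight.

C is a knight.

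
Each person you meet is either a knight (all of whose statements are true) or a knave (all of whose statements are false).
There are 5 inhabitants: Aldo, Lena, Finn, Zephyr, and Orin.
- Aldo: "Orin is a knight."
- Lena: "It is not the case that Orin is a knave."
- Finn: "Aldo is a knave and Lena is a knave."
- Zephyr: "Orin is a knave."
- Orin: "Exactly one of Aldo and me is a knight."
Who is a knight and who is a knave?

Suppose Aldo is a knight. Then Aldo's statement "Orin is a knight" would have to be true. Checking the 16 ways to assign the others, none is consistent with every speaker.
(For instance, with Lena=knave, Finn=knight, Zephyr=knight, Orin=knave, Aldo's claim "Orin is a knight" comes out false where it would need to be true.)
So Aldo must be a knave, making "Orin is a knight" false. Taking Aldo=knave, Lena=knave, Finn=knight, Zephyr=knight, Orin=knave, each remaining statement checks out:
  Lena (knave): "it is not the case that Orin is a knave" — false. ✓
  Finn (knight): "Aldo is a knave and Lena is a knave" — true. ✓
  Zephyr (knight): "Orin is a knave" — true. ✓
  Orin (knave): "exactly one of Aldo and me is a knight" — false. ✓
This is the unique consistent assignment.

Knights: Finn and Zephyr. Knaves: Aldo, Lena, and Orin.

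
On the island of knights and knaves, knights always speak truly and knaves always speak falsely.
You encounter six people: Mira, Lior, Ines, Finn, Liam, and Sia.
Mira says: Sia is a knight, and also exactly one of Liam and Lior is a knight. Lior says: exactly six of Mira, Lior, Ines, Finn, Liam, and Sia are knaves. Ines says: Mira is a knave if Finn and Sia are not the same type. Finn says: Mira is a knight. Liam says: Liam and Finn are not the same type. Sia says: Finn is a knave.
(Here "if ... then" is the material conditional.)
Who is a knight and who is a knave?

Mira is a knave, Lior is a knave, Ines is a knight, Finn is a knave, Liam is a knave, and Sia is a knight.

Mira is a knave, so "Sia is a knight, and also exactly one of Liam and Lior is a knight" must be False — and it is.
Lior is a knave; "exactly six of Mira, Lior, Ines, Finn, Liam, and Sia are knaves" is False, as required.
Since Ines is a knight, "Mira is a knave if Finn and Sia are not the same type" needs to be True, which holds.
As a knave, Finn's statement "Mira is a knight" should be False; it is.
As a knave, Liam's statement "Liam and Finn are not the same type" should be False; it is.
Since Sia is a knight, "Finn is a knave" needs to be True, which holds.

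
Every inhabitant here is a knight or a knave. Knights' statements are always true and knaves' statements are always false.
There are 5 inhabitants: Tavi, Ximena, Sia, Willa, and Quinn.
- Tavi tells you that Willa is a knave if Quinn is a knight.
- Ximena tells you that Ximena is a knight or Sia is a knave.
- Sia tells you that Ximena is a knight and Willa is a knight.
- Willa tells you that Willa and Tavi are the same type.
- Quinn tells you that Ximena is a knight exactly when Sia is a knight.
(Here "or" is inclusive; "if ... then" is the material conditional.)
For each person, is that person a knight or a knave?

Tavi is a knight; "Willa is a knave if Quinn is a knight" is true, as required.
As a knight, Ximena's statement "Ximena is a knight or Sia is a knave" should be true; it is.
Since Sia is a knave, "Ximena is a knight and Willa is a knight" needs to be False, which holds.
Willa is a knave, and the claim "Willa and Tavi are the same type" is indeed False.
Quinn is a knave; "Ximena is a knight exactly when Sia is a knight" is False, as required.

Knights: Tavi and Ximena. Knaves: Sia, Willa, and Quinn.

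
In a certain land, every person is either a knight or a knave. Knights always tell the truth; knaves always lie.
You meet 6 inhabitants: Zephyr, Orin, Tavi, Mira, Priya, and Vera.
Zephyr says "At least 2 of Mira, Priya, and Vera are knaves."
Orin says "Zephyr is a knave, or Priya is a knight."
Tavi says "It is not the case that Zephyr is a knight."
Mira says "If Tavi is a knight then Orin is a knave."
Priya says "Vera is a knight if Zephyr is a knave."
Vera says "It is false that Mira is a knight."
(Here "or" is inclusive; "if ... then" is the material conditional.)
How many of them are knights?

4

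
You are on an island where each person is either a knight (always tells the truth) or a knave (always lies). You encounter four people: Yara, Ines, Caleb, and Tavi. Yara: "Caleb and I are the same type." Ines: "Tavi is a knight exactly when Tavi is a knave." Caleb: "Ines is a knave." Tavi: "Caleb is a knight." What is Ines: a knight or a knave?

Consistent assignments: {Yara=knight, Ines=knave, Caleb=knight, Tavi=knight}; {Yara=knave, Ines=knave, Caleb=knight, Tavi=knight}
In every consistent assignment, Ines is a knave.

Ines is a knave.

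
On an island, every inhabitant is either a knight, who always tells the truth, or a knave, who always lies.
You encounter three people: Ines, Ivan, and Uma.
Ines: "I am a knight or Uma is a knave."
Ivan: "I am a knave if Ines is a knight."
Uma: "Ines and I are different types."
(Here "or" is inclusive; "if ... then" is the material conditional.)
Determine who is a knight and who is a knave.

Ines is a knave, Ivan is a knight, and Uma is a knight.

Since Ines is a knave, "I am a knight or Uma is a knave" needs to be false, which holds.
Ivan is a knight; "I am a knave if Ines is a knight" is True, as required.
As a knight, Uma's statement "Ines and I are different types" should be True; it is.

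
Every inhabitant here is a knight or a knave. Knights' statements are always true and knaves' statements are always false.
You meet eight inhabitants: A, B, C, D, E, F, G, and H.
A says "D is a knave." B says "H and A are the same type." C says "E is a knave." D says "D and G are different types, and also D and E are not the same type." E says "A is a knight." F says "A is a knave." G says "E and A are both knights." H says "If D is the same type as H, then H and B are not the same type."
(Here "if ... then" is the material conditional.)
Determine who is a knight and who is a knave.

A is a knave, B is a knave, C is a knight, D is a knight, E is a knave, F is a knight, G is a knave, and H is a knight.

Since A is a knave, "D is a knave" needs to be False, which holds.
B (knave): "H and A are the same type" — False. ✓
C is a knight; "E is a knave" is True, as required.
D is a knight; "D and G are different types, and also D and E are not the same type" is True, as required.
Since E is a knave, "A is a knight" needs to be False, which holds.
F (knight): "A is a knave" — True. ✓
G is a knave, so "E and A are both knights" must be False — and it is.
As a knight, H's statement "if D is the same type as H, then H and B are not the same type" should be True; it is.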